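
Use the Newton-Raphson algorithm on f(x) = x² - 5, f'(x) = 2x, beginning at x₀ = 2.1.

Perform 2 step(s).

f(x) = x² - 5
f'(x) = 2x
x₀ = 2.1

Newton-Raphson formula: x_{n+1} = x_n - f(x_n)/f'(x_n)

Iteration 1:
  f(2.100000) = -0.590000
  f'(2.100000) = 4.200000
  x_1 = 2.100000 - (-0.590000)/4.200000 = 2.240476
Iteration 2:
  f(2.240476) = 0.019734
  f'(2.240476) = 4.480952
  x_2 = 2.240476 - 0.019734/4.480952 = 2.236072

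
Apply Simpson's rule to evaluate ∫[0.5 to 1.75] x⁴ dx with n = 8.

f(x) = x⁴
a = 0.5, b = 1.75, n = 8
h = (b - a)/n = 0.156250

Simpson's rule: (h/3)[f(x₀) + 4f(x₁) + 2f(x₂) + ... + f(xₙ)]

x_0 = 0.5000, f(x_0) = 0.062500, coefficient = 1
x_1 = 0.6562, f(x_1) = 0.185472, coefficient = 4
x_2 = 0.8125, f(x_2) = 0.435806, coefficient = 2
x_3 = 0.9688, f(x_3) = 0.880738, coefficient = 4
x_4 = 1.1250, f(x_4) = 1.601807, coefficient = 2
x_5 = 1.2812, f(x_5) = 2.694856, coefficient = 4
x_6 = 1.4375, f(x_6) = 4.270035, coefficient = 2
x_7 = 1.5938, f(x_7) = 6.451798, coefficient = 4
x_8 = 1.7500, f(x_8) = 9.378906, coefficient = 1

I ≈ (0.156250/3) × 62.908157 = 3.276467
Exact value: 3.276367
Error: 0.000099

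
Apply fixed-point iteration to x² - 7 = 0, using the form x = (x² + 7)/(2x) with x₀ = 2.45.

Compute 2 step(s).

Equation: x² - 7 = 0
Fixed-point form: x = (x² + 7)/(2x)
x₀ = 2.45

x_1 = g(2.450000) = 2.653571
x_2 = g(2.653571) = 2.645763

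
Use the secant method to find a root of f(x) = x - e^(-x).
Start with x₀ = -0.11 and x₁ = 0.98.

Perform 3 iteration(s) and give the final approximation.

f(x) = x - e^(-x)
x₀ = -0.11, x₁ = 0.98

Secant formula: x_{n+1} = x_n - f(x_n)(x_n - x_{n-1})/(f(x_n) - f(x_{n-1}))

Iteration 1:
  f(-0.110000) = -1.226278
  f(0.980000) = 0.604689
  x_2 = 0.980000 - 0.604689×(0.980000 - (-0.110000))/(0.604689 - (-1.226278))
       = 0.620020
Iteration 2:
  f(0.980000) = 0.604689
  f(0.620020) = 0.082087
  x_3 = 0.620020 - 0.082087×(0.620020 - 0.980000)/(0.082087 - 0.604689)
       = 0.563477
Iteration 3:
  f(0.620020) = 0.082087
  f(0.563477) = -0.005749
  x_4 = 0.563477 - (-0.005749)×(0.563477 - 0.620020)/(-0.005749 - 0.082087)
       = 0.567178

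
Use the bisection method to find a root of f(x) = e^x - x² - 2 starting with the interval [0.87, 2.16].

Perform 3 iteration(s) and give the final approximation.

f(x) = e^x - x² - 2
Initial interval: [0.87, 2.16]

Iteration 1:
  c_1 = (0.870000 + 2.160000)/2 = 1.515000
  f(c_1) = f(1.515000) = 0.254196
  f(a) × f(c) < 0, new interval: [0.870000, 1.515000]
Iteration 2:
  c_2 = (0.870000 + 1.515000)/2 = 1.192500
  f(c_2) = f(1.192500) = -0.126747
  f(a) × f(c) ≥ 0, new interval: [1.192500, 1.515000]
Iteration 3:
  c_3 = (1.192500 + 1.515000)/2 = 1.353750
  f(c_3) = f(1.353750) = 0.039279
  f(a) × f(c) < 0, new interval: [1.192500, 1.353750]

After 3 iteration(s), the approximation is c_3 = 1.353750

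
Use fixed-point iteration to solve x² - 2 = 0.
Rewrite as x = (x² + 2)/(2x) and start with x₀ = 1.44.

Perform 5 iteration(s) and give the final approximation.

Equation: x² - 2 = 0
Fixed-point form: x = (x² + 2)/(2x)
x₀ = 1.44

x_1 = g(1.440000) = 1.414444
x_2 = g(1.414444) = 1.414214
x_3 = g(1.414214) = 1.414214
x_4 = g(1.414214) = 1.414214
x_5 = g(1.414214) = 1.414214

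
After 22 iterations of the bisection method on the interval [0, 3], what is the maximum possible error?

Bisection error bound: |error| ≤ (b-a)/2^n
|error| ≤ (3 - 0)/2^22 = 3/2^22
|error| ≤ 0.0000007153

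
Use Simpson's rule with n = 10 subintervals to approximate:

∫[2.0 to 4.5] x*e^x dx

f(x) = x*e^x
a = 2.0, b = 4.5, n = 10
h = (b - a)/n = 0.250000

Simpson's rule: (h/3)[f(x₀) + 4f(x₁) + 2f(x₂) + ... + f(xₙ)]

x_0 = 2.0000, f(x_0) = 14.778112, coefficient = 1
x_1 = 2.2500, f(x_1) = 21.347406, coefficient = 4
x_2 = 2.5000, f(x_2) = 30.456235, coefficient = 2
x_3 = 2.7500, f(x_3) = 43.017238, coefficient = 4
x_4 = 3.0000, f(x_4) = 60.256611, coefficient = 2
x_5 = 3.2500, f(x_5) = 83.818605, coefficient = 4
x_6 = 3.5000, f(x_6) = 115.904082, coefficient = 2
x_7 = 3.7500, f(x_7) = 159.454058, coefficient = 4
x_8 = 4.0000, f(x_8) = 218.392600, coefficient = 2
x_9 = 4.2500, f(x_9) = 297.948002, coefficient = 4
x_10 = 4.5000, f(x_10) = 405.077091, coefficient = 1

I ≈ (0.250000/3) × 3692.215490 = 307.684624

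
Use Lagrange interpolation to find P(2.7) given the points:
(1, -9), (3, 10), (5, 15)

Lagrange interpolation formula:
P(x) = Σ yᵢ × Lᵢ(x)
where Lᵢ(x) = Π_{j≠i} (x - xⱼ)/(xᵢ - xⱼ)

L_0(2.7) = (2.7 - 3)/(1 - 3) × (2.7 - 5)/(1 - 5) = 0.086250
L_1(2.7) = (2.7 - 1)/(3 - 1) × (2.7 - 5)/(3 - 5) = 0.977500
L_2(2.7) = (2.7 - 1)/(5 - 1) × (2.7 - 3)/(5 - 3) = -0.063750

P(2.7) = (-9)×L_0(2.7) + 10×L_1(2.7) + 15×L_2(2.7)
P(2.7) = 8.042500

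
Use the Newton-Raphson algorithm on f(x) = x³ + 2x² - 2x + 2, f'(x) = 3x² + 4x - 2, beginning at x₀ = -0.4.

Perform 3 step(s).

f(x) = x³ + 2x² - 2x + 2
f'(x) = 3x² + 4x - 2
x₀ = -0.4

Newton-Raphson formula: x_{n+1} = x_n - f(x_n)/f'(x_n)

Iteration 1:
  f(-0.400000) = 3.056000
  f'(-0.400000) = -3.120000
  x_1 = -0.400000 - 3.056000/(-3.120000) = 0.579487
Iteration 2:
  f(0.579487) = 1.707231
  f'(0.579487) = 1.325365
  x_2 = 0.579487 - 1.707231/1.325365 = -0.708635
Iteration 3:
  f(-0.708635) = 4.065745
  f'(-0.708635) = -3.328049
  x_3 = -0.708635 - 4.065745/(-3.328049) = 0.513025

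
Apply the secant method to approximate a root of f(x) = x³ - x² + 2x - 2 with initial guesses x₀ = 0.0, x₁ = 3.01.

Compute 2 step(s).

f(x) = x³ - x² + 2x - 2
x₀ = 0.0, x₁ = 3.01

Secant formula: x_{n+1} = x_n - f(x_n)(x_n - x_{n-1})/(f(x_n) - f(x_{n-1}))

Iteration 1:
  f(0.000000) = -2.000000
  f(3.010000) = 22.230801
  x_2 = 3.010000 - 22.230801×(3.010000 - 0.000000)/(22.230801 - (-2.000000))
       = 0.248444
Iteration 2:
  f(3.010000) = 22.230801
  f(0.248444) = -1.549501
  x_3 = 0.248444 - (-1.549501)×(0.248444 - 3.010000)/(-1.549501 - 22.230801)
       = 0.428384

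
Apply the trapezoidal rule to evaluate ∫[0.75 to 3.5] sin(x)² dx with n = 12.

f(x) = sin(x)²
a = 0.75, b = 3.5, n = 12
h = (b - a)/n = 0.229167

Trapezoidal rule: (h/2)[f(x₀) + 2f(x₁) + 2f(x₂) + ... + f(xₙ)]

x_0 = 0.7500, f(x_0) = 0.464631, coefficient = 1
x_1 = 0.9792, f(x_1) = 0.688955, coefficient = 2
x_2 = 1.2083, f(x_2) = 0.874274, coefficient = 2
x_3 = 1.4375, f(x_3) = 0.982337, coefficient = 2
x_4 = 1.6667, f(x_4) = 0.990837, coefficient = 2
x_5 = 1.8958, f(x_5) = 0.898020, coefficient = 2
x_6 = 2.1250, f(x_6) = 0.723044, coefficient = 2
x_7 = 2.3542, f(x_7) = 0.502028, coefficient = 2
x_8 = 2.5833, f(x_8) = 0.280593, coefficient = 2
x_9 = 2.8125, f(x_9) = 0.104448, coefficient = 2
x_10 = 3.0417, f(x_10) = 0.009952, coefficient = 2
x_11 = 3.2708, f(x_11) = 0.016610, coefficient = 2
x_12 = 3.5000, f(x_12) = 0.123049, coefficient = 1

I ≈ (0.229167/2) × 12.729876 = 1.458632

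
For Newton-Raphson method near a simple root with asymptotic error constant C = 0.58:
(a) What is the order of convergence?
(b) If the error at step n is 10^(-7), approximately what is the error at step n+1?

(a) Newton-Raphson has quadratic (order 2) convergence near simple roots.
    This means |e_{n+1}| ≈ C|e_n|².

(b) With |e_n| = 10^(-7) and C = 0.58:
    |e_{n+1}| ≈ 0.58 × (10^(-7))² = 0.58 × 10^(-14)

(a) 2 (quadratic); (b) |e_{n+1}| ≈ 5.800e-15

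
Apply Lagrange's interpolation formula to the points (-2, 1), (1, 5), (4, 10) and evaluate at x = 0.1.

Lagrange interpolation formula:
P(x) = Σ yᵢ × Lᵢ(x)
where Lᵢ(x) = Π_{j≠i} (x - xⱼ)/(xᵢ - xⱼ)

L_0(0.1) = (0.1 - 1)/(-2 - 1) × (0.1 - 4)/(-2 - 4) = 0.195000
L_1(0.1) = (0.1 - (-2))/(1 - (-2)) × (0.1 - 4)/(1 - 4) = 0.910000
L_2(0.1) = (0.1 - (-2))/(4 - (-2)) × (0.1 - 1)/(4 - 1) = -0.105000

P(0.1) = 1×L_0(0.1) + 5×L_1(0.1) + 10×L_2(0.1)
P(0.1) = 3.695000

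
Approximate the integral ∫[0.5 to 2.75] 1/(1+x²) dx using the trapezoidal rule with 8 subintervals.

f(x) = 1/(1+x²)
a = 0.5, b = 2.75, n = 8
h = (b - a)/n = 0.281250

Trapezoidal rule: (h/2)[f(x₀) + 2f(x₁) + 2f(x₂) + ... + f(xₙ)]

x_0 = 0.5000, f(x_0) = 0.800000, coefficient = 1
x_1 = 0.7812, f(x_1) = 0.620982, coefficient = 2
x_2 = 1.0625, f(x_2) = 0.469725, coefficient = 2
x_3 = 1.3438, f(x_3) = 0.356422, coefficient = 2
x_4 = 1.6250, f(x_4) = 0.274678, coefficient = 2
x_5 = 1.9062, f(x_5) = 0.215806, coefficient = 2
x_6 = 2.1875, f(x_6) = 0.172856, coefficient = 2
x_7 = 2.4688, f(x_7) = 0.140950, coefficient = 2
x_8 = 2.7500, f(x_8) = 0.116788, coefficient = 1

I ≈ (0.281250/2) × 5.419627 = 0.762135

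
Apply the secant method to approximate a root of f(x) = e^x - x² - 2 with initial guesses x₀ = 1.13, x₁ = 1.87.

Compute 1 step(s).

f(x) = e^x - x² - 2
x₀ = 1.13, x₁ = 1.87

Secant formula: x_{n+1} = x_n - f(x_n)(x_n - x_{n-1})/(f(x_n) - f(x_{n-1}))

Iteration 1:
  f(1.130000) = -0.181243
  f(1.870000) = 0.991396
  x_2 = 1.870000 - 0.991396×(1.870000 - 1.130000)/(0.991396 - (-0.181243))
       = 1.244375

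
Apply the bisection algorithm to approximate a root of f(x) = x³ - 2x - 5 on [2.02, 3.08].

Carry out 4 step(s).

f(x) = x³ - 2x - 5
Initial interval: [2.02, 3.08]

Iteration 1:
  c_1 = (2.020000 + 3.080000)/2 = 2.550000
  f(c_1) = f(2.550000) = 6.481375
  f(a) × f(c) < 0, new interval: [2.020000, 2.550000]
Iteration 2:
  c_2 = (2.020000 + 2.550000)/2 = 2.285000
  f(c_2) = f(2.285000) = 2.360499
  f(a) × f(c) < 0, new interval: [2.020000, 2.285000]
Iteration 3:
  c_3 = (2.020000 + 2.285000)/2 = 2.152500
  f(c_3) = f(2.152500) = 0.668084
  f(a) × f(c) < 0, new interval: [2.020000, 2.152500]
Iteration 4:
  c_4 = (2.020000 + 2.152500)/2 = 2.086250
  f(c_4) = f(2.086250) = -0.092224
  f(a) × f(c) ≥ 0, new interval: [2.086250, 2.152500]

After 4 iteration(s), the approximation is c_4 = 2.086250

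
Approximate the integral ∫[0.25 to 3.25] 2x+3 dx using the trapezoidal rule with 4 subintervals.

f(x) = 2x+3
a = 0.25, b = 3.25, n = 4
h = (b - a)/n = 0.750000

Trapezoidal rule: (h/2)[f(x₀) + 2f(x₁) + 2f(x₂) + ... + f(xₙ)]

x_0 = 0.2500, f(x_0) = 3.500000, coefficient = 1
x_1 = 1.0000, f(x_1) = 5.000000, coefficient = 2
x_2 = 1.7500, f(x_2) = 6.500000, coefficient = 2
x_3 = 2.5000, f(x_3) = 8.000000, coefficient = 2
x_4 = 3.2500, f(x_4) = 9.500000, coefficient = 1

I ≈ (0.750000/2) × 52.000000 = 19.500000
Exact value: 19.500000
Error: 0.000000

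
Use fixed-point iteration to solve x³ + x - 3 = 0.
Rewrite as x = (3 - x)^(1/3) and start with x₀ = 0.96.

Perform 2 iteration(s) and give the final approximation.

Equation: x³ + x - 3 = 0
Fixed-point form: x = (3 - x)^(1/3)
x₀ = 0.96

x_1 = g(0.960000) = 1.268265
x_2 = g(1.268265) = 1.200864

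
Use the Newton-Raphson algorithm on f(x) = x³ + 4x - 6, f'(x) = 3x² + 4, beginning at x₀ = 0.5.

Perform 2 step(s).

f(x) = x³ + 4x - 6
f'(x) = 3x² + 4
x₀ = 0.5

Newton-Raphson formula: x_{n+1} = x_n - f(x_n)/f'(x_n)

Iteration 1:
  f(0.500000) = -3.875000
  f'(0.500000) = 4.750000
  x_1 = 0.500000 - (-3.875000)/4.750000 = 1.315789
Iteration 2:
  f(1.315789) = 1.541187
  f'(1.315789) = 9.193906
  x_2 = 1.315789 - 1.541187/9.193906 = 1.148158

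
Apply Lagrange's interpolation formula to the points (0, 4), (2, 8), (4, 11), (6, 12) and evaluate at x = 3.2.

Lagrange interpolation formula:
P(x) = Σ yᵢ × Lᵢ(x)
where Lᵢ(x) = Π_{j≠i} (x - xⱼ)/(xᵢ - xⱼ)

L_0(3.2) = (3.2 - 2)/(0 - 2) × (3.2 - 4)/(0 - 4) × (3.2 - 6)/(0 - 6) = -0.056000
L_1(3.2) = (3.2 - 0)/(2 - 0) × (3.2 - 4)/(2 - 4) × (3.2 - 6)/(2 - 6) = 0.448000
L_2(3.2) = (3.2 - 0)/(4 - 0) × (3.2 - 2)/(4 - 2) × (3.2 - 6)/(4 - 6) = 0.672000
L_3(3.2) = (3.2 - 0)/(6 - 0) × (3.2 - 2)/(6 - 2) × (3.2 - 4)/(6 - 4) = -0.064000

P(3.2) = 4×L_0(3.2) + 8×L_1(3.2) + 11×L_2(3.2) + 12×L_3(3.2)
P(3.2) = 9.984000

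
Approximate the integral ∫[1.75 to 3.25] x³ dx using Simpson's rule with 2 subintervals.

f(x) = x³
a = 1.75, b = 3.25, n = 2
h = (b - a)/n = 0.750000

Simpson's rule: (h/3)[f(x₀) + 4f(x₁) + 2f(x₂) + ... + f(xₙ)]

x_0 = 1.7500, f(x_0) = 5.359375, coefficient = 1
x_1 = 2.5000, f(x_1) = 15.625000, coefficient = 4
x_2 = 3.2500, f(x_2) = 34.328125, coefficient = 1

I ≈ (0.750000/3) × 102.187500 = 25.546875
Exact value: 25.546875
Error: 0.000000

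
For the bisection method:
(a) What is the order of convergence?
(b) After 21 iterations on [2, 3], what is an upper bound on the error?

(a) Bisection has linear (order 1) convergence; the error is halved each step.

(b) Error bound = (b-a)/2^n = (3 - 2)/2^{21}
    = 1/2^{21}

(a) 1 (linear); (b) error ≤ 4.77e-07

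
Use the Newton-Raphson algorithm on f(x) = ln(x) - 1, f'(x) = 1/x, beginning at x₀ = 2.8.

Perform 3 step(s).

f(x) = ln(x) - 1
f'(x) = 1/x
x₀ = 2.8

Newton-Raphson formula: x_{n+1} = x_n - f(x_n)/f'(x_n)

Iteration 1:
  f(2.800000) = 0.029619
  f'(2.800000) = 0.357143
  x_1 = 2.800000 - 0.029619/0.357143 = 2.717066
Iteration 2:
  f(2.717066) = -0.000448
  f'(2.717066) = 0.368044
  x_2 = 2.717066 - (-0.000448)/0.368044 = 2.718282
Iteration 3:
  f(2.718282) = 0.000000
  f'(2.718282) = 0.367879
  x_3 = 2.718282 - 0.000000/0.367879 = 2.718282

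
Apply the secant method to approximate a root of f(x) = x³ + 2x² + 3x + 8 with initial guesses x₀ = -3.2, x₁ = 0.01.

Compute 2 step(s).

f(x) = x³ + 2x² + 3x + 8
x₀ = -3.2, x₁ = 0.01

Secant formula: x_{n+1} = x_n - f(x_n)(x_n - x_{n-1})/(f(x_n) - f(x_{n-1}))

Iteration 1:
  f(-3.200000) = -13.888000
  f(0.010000) = 8.030201
  x_2 = 0.010000 - 8.030201×(0.010000 - (-3.200000))/(8.030201 - (-13.888000))
       = -1.166052
Iteration 2:
  f(0.010000) = 8.030201
  f(-1.166052) = 5.635744
  x_3 = -1.166052 - 5.635744×(-1.166052 - 0.010000)/(5.635744 - 8.030201)
       = -3.934082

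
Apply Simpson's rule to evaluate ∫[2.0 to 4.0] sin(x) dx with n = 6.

f(x) = sin(x)
a = 2.0, b = 4.0, n = 6
h = (b - a)/n = 0.333333

Simpson's rule: (h/3)[f(x₀) + 4f(x₁) + 2f(x₂) + ... + f(xₙ)]

x_0 = 2.0000, f(x_0) = 0.909297, coefficient = 1
x_1 = 2.3333, f(x_1) = 0.723086, coefficient = 4
x_2 = 2.6667, f(x_2) = 0.457273, coefficient = 2
x_3 = 3.0000, f(x_3) = 0.141120, coefficient = 4
x_4 = 3.3333, f(x_4) = -0.190568, coefficient = 2
x_5 = 3.6667, f(x_5) = -0.501277, coefficient = 4
x_6 = 4.0000, f(x_6) = -0.756802, coefficient = 1

I ≈ (0.333333/3) × 2.137620 = 0.237513
Exact value: 0.237497
Error: 0.000017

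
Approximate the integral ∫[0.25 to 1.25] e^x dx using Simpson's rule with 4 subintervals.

f(x) = e^x
a = 0.25, b = 1.25, n = 4
h = (b - a)/n = 0.250000

Simpson's rule: (h/3)[f(x₀) + 4f(x₁) + 2f(x₂) + ... + f(xₙ)]

x_0 = 0.2500, f(x_0) = 1.284025, coefficient = 1
x_1 = 0.5000, f(x_1) = 1.648721, coefficient = 4
x_2 = 0.7500, f(x_2) = 2.117000, coefficient = 2
x_3 = 1.0000, f(x_3) = 2.718282, coefficient = 4
x_4 = 1.2500, f(x_4) = 3.490343, coefficient = 1

I ≈ (0.250000/3) × 26.476381 = 2.206365
Exact value: 2.206318
Error: 0.000048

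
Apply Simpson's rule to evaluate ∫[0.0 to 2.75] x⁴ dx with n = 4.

f(x) = x⁴
a = 0.0, b = 2.75, n = 4
h = (b - a)/n = 0.687500

Simpson's rule: (h/3)[f(x₀) + 4f(x₁) + 2f(x₂) + ... + f(xₙ)]

x_0 = 0.0000, f(x_0) = 0.000000, coefficient = 1
x_1 = 0.6875, f(x_1) = 0.223404, coefficient = 4
x_2 = 1.3750, f(x_2) = 3.574463, coefficient = 2
x_3 = 2.0625, f(x_3) = 18.095718, coefficient = 4
x_4 = 2.7500, f(x_4) = 57.191406, coefficient = 1

I ≈ (0.687500/3) × 137.616821 = 31.537188
Exact value: 31.455273
Error: 0.081915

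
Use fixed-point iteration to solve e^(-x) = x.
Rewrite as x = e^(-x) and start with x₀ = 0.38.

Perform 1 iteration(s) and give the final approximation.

Equation: e^(-x) = x
Fixed-point form: x = e^(-x)
x₀ = 0.38

x_1 = g(0.380000) = 0.683861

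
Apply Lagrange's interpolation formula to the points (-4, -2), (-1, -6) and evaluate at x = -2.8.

Lagrange interpolation formula:
P(x) = Σ yᵢ × Lᵢ(x)
where Lᵢ(x) = Π_{j≠i} (x - xⱼ)/(xᵢ - xⱼ)

L_0(-2.8) = (-2.8 - (-1))/(-4 - (-1)) = 0.600000
L_1(-2.8) = (-2.8 - (-4))/(-1 - (-4)) = 0.400000

P(-2.8) = (-2)×L_0(-2.8) + (-6)×L_1(-2.8)
P(-2.8) = -3.600000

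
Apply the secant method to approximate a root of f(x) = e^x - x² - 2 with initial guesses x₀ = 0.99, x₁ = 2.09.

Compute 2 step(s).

f(x) = e^x - x² - 2
x₀ = 0.99, x₁ = 2.09

Secant formula: x_{n+1} = x_n - f(x_n)(x_n - x_{n-1})/(f(x_n) - f(x_{n-1}))

Iteration 1:
  f(0.990000) = -0.288866
  f(2.090000) = 1.716815
  x_2 = 2.090000 - 1.716815×(2.090000 - 0.990000)/(1.716815 - (-0.288866))
       = 1.148426
Iteration 2:
  f(2.090000) = 1.716815
  f(1.148426) = -0.165656
  x_3 = 1.148426 - (-0.165656)×(1.148426 - 2.090000)/(-0.165656 - 1.716815)
       = 1.231284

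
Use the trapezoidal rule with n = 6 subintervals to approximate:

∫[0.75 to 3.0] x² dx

f(x) = x²
a = 0.75, b = 3.0, n = 6
h = (b - a)/n = 0.375000

Trapezoidal rule: (h/2)[f(x₀) + 2f(x₁) + 2f(x₂) + ... + f(xₙ)]

x_0 = 0.7500, f(x_0) = 0.562500, coefficient = 1
x_1 = 1.1250, f(x_1) = 1.265625, coefficient = 2
x_2 = 1.5000, f(x_2) = 2.250000, coefficient = 2
x_3 = 1.8750, f(x_3) = 3.515625, coefficient = 2
x_4 = 2.2500, f(x_4) = 5.062500, coefficient = 2
x_5 = 2.6250, f(x_5) = 6.890625, coefficient = 2
x_6 = 3.0000, f(x_6) = 9.000000, coefficient = 1

I ≈ (0.375000/2) × 47.531250 = 8.912109
Exact value: 8.859375
Error: 0.052734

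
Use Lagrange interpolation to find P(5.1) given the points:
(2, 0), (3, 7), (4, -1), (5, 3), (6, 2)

Lagrange interpolation formula:
P(x) = Σ yᵢ × Lᵢ(x)
where Lᵢ(x) = Π_{j≠i} (x - xⱼ)/(xᵢ - xⱼ)

L_0(5.1) = (5.1 - 3)/(2 - 3) × (5.1 - 4)/(2 - 4) × (5.1 - 5)/(2 - 5) × (5.1 - 6)/(2 - 6) = -0.008662
L_1(5.1) = (5.1 - 2)/(3 - 2) × (5.1 - 4)/(3 - 4) × (5.1 - 5)/(3 - 5) × (5.1 - 6)/(3 - 6) = 0.051150
L_2(5.1) = (5.1 - 2)/(4 - 2) × (5.1 - 3)/(4 - 3) × (5.1 - 5)/(4 - 5) × (5.1 - 6)/(4 - 6) = -0.146475
L_3(5.1) = (5.1 - 2)/(5 - 2) × (5.1 - 3)/(5 - 3) × (5.1 - 4)/(5 - 4) × (5.1 - 6)/(5 - 6) = 1.074150
L_4(5.1) = (5.1 - 2)/(6 - 2) × (5.1 - 3)/(6 - 3) × (5.1 - 4)/(6 - 4) × (5.1 - 5)/(6 - 5) = 0.029837

P(5.1) = 0×L_0(5.1) + 7×L_1(5.1) + (-1)×L_2(5.1) + 3×L_3(5.1) + 2×L_4(5.1)
P(5.1) = 3.786650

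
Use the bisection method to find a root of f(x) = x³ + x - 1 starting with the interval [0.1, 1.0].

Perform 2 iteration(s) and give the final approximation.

f(x) = x³ + x - 1
Initial interval: [0.1, 1.0]

Iteration 1:
  c_1 = (0.100000 + 1.000000)/2 = 0.550000
  f(c_1) = f(0.550000) = -0.283625
  f(a) × f(c) ≥ 0, new interval: [0.550000, 1.000000]
Iteration 2:
  c_2 = (0.550000 + 1.000000)/2 = 0.775000
  f(c_2) = f(0.775000) = 0.240484
  f(a) × f(c) < 0, new interval: [0.550000, 0.775000]

After 2 iteration(s), the approximation is c_2 = 0.775000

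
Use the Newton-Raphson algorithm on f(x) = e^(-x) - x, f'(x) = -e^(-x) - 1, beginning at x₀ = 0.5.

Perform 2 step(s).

f(x) = e^(-x) - x
f'(x) = -e^(-x) - 1
x₀ = 0.5

Newton-Raphson formula: x_{n+1} = x_n - f(x_n)/f'(x_n)

Iteration 1:
  f(0.500000) = 0.106531
  f'(0.500000) = -1.606531
  x_1 = 0.500000 - 0.106531/(-1.606531) = 0.566311
Iteration 2:
  f(0.566311) = 0.001305
  f'(0.566311) = -1.567616
  x_2 = 0.566311 - 0.001305/(-1.567616) = 0.567143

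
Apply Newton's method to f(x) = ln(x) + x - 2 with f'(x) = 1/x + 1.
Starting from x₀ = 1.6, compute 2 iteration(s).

f(x) = ln(x) + x - 2
f'(x) = 1/x + 1
x₀ = 1.6

Newton-Raphson formula: x_{n+1} = x_n - f(x_n)/f'(x_n)

Iteration 1:
  f(1.600000) = 0.070004
  f'(1.600000) = 1.625000
  x_1 = 1.600000 - 0.070004/1.625000 = 1.556921
Iteration 2:
  f(1.556921) = -0.000369
  f'(1.556921) = 1.642293
  x_2 = 1.556921 - (-0.000369)/1.642293 = 1.557146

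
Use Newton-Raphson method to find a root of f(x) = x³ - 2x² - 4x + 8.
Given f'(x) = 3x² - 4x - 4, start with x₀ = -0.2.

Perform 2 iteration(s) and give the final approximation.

f(x) = x³ - 2x² - 4x + 8
f'(x) = 3x² - 4x - 4
x₀ = -0.2

Newton-Raphson formula: x_{n+1} = x_n - f(x_n)/f'(x_n)

Iteration 1:
  f(-0.200000) = 8.712000
  f'(-0.200000) = -3.080000
  x_1 = -0.200000 - 8.712000/(-3.080000) = 2.628571
Iteration 2:
  f(2.628571) = 1.828758
  f'(2.628571) = 6.213878
  x_2 = 2.628571 - 1.828758/6.213878 = 2.334269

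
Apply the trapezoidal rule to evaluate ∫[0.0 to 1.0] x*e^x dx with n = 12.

f(x) = x*e^x
a = 0.0, b = 1.0, n = 12
h = (b - a)/n = 0.083333

Trapezoidal rule: (h/2)[f(x₀) + 2f(x₁) + 2f(x₂) + ... + f(xₙ)]

x_0 = 0.0000, f(x_0) = 0.000000, coefficient = 1
x_1 = 0.0833, f(x_1) = 0.090575, coefficient = 2
x_2 = 0.1667, f(x_2) = 0.196893, coefficient = 2
x_3 = 0.2500, f(x_3) = 0.321006, coefficient = 2
x_4 = 0.3333, f(x_4) = 0.465204, coefficient = 2
x_5 = 0.4167, f(x_5) = 0.632040, coefficient = 2
x_6 = 0.5000, f(x_6) = 0.824361, coefficient = 2
x_7 = 0.5833, f(x_7) = 1.045334, coefficient = 2
x_8 = 0.6667, f(x_8) = 1.298489, coefficient = 2
x_9 = 0.7500, f(x_9) = 1.587750, coefficient = 2
x_10 = 0.8333, f(x_10) = 1.917480, coefficient = 2
x_11 = 0.9167, f(x_11) = 2.292528, coefficient = 2
x_12 = 1.0000, f(x_12) = 2.718282, coefficient = 1

I ≈ (0.083333/2) × 24.061606 = 1.002567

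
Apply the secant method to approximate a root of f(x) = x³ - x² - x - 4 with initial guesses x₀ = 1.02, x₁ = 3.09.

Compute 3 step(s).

f(x) = x³ - x² - x - 4
x₀ = 1.02, x₁ = 3.09

Secant formula: x_{n+1} = x_n - f(x_n)(x_n - x_{n-1})/(f(x_n) - f(x_{n-1}))

Iteration 1:
  f(1.020000) = -4.999192
  f(3.090000) = 12.865529
  x_2 = 3.090000 - 12.865529×(3.090000 - 1.020000)/(12.865529 - (-4.999192))
       = 1.599261
Iteration 2:
  f(3.090000) = 12.865529
  f(1.599261) = -4.066571
  x_3 = 1.599261 - (-4.066571)×(1.599261 - 3.090000)/(-4.066571 - 12.865529)
       = 1.957290
Iteration 3:
  f(1.599261) = -4.066571
  f(1.957290) = -2.289924
  x_4 = 1.957290 - (-2.289924)×(1.957290 - 1.599261)/(-2.289924 - (-4.066571))
       = 2.418756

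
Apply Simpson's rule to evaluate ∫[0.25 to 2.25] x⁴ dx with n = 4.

f(x) = x⁴
a = 0.25, b = 2.25, n = 4
h = (b - a)/n = 0.500000

Simpson's rule: (h/3)[f(x₀) + 4f(x₁) + 2f(x₂) + ... + f(xₙ)]

x_0 = 0.2500, f(x_0) = 0.003906, coefficient = 1
x_1 = 0.7500, f(x_1) = 0.316406, coefficient = 4
x_2 = 1.2500, f(x_2) = 2.441406, coefficient = 2
x_3 = 1.7500, f(x_3) = 9.378906, coefficient = 4
x_4 = 2.2500, f(x_4) = 25.628906, coefficient = 1

I ≈ (0.500000/3) × 69.296875 = 11.549479
Exact value: 11.532812
Error: 0.016667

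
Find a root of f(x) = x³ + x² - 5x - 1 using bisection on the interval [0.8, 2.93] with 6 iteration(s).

f(x) = x³ + x² - 5x - 1
Initial interval: [0.8, 2.93]

Iteration 1:
  c_1 = (0.800000 + 2.930000)/2 = 1.865000
  f(c_1) = f(1.865000) = -0.359885
  f(a) × f(c) ≥ 0, new interval: [1.865000, 2.930000]
Iteration 2:
  c_2 = (1.865000 + 2.930000)/2 = 2.397500
  f(c_2) = f(2.397500) = 6.541351
  f(a) × f(c) < 0, new interval: [1.865000, 2.397500]
Iteration 3:
  c_3 = (1.865000 + 2.397500)/2 = 2.131250
  f(c_3) = f(2.131250) = 2.566597
  f(a) × f(c) < 0, new interval: [1.865000, 2.131250]
Iteration 4:
  c_4 = (1.865000 + 2.131250)/2 = 1.998125
  f(c_4) = f(1.998125) = 0.979400
  f(a) × f(c) < 0, new interval: [1.865000, 1.998125]
Iteration 5:
  c_5 = (1.865000 + 1.998125)/2 = 1.931563
  f(c_5) = f(1.931563) = 0.279653
  f(a) × f(c) < 0, new interval: [1.865000, 1.931563]
Iteration 6:
  c_6 = (1.865000 + 1.931563)/2 = 1.898281
  f(c_6) = f(1.898281) = -0.047532
  f(a) × f(c) ≥ 0, new interval: [1.898281, 1.931563]

After 6 iteration(s), the approximation is c_6 = 1.898281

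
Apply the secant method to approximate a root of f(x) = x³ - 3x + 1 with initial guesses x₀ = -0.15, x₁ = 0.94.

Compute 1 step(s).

f(x) = x³ - 3x + 1
x₀ = -0.15, x₁ = 0.94

Secant formula: x_{n+1} = x_n - f(x_n)(x_n - x_{n-1})/(f(x_n) - f(x_{n-1}))

Iteration 1:
  f(-0.150000) = 1.446625
  f(0.940000) = -0.989416
  x_2 = 0.940000 - (-0.989416)×(0.940000 - (-0.150000))/(-0.989416 - 1.446625)
       = 0.497288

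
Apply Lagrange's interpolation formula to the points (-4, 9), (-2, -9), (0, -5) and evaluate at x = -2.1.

Lagrange interpolation formula:
P(x) = Σ yᵢ × Lᵢ(x)
where Lᵢ(x) = Π_{j≠i} (x - xⱼ)/(xᵢ - xⱼ)

L_0(-2.1) = (-2.1 - (-2))/(-4 - (-2)) × (-2.1 - 0)/(-4 - 0) = 0.026250
L_1(-2.1) = (-2.1 - (-4))/(-2 - (-4)) × (-2.1 - 0)/(-2 - 0) = 0.997500
L_2(-2.1) = (-2.1 - (-4))/(0 - (-4)) × (-2.1 - (-2))/(0 - (-2)) = -0.023750

P(-2.1) = 9×L_0(-2.1) + (-9)×L_1(-2.1) + (-5)×L_2(-2.1)
P(-2.1) = -8.622500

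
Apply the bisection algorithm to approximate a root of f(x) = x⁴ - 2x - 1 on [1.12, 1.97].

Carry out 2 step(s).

f(x) = x⁴ - 2x - 1
Initial interval: [1.12, 1.97]

Iteration 1:
  c_1 = (1.120000 + 1.970000)/2 = 1.545000
  f(c_1) = f(1.545000) = 1.607888
  f(a) × f(c) < 0, new interval: [1.120000, 1.545000]
Iteration 2:
  c_2 = (1.120000 + 1.545000)/2 = 1.332500
  f(c_2) = f(1.332500) = -0.512400
  f(a) × f(c) ≥ 0, new interval: [1.332500, 1.545000]

After 2 iteration(s), the approximation is c_2 = 1.332500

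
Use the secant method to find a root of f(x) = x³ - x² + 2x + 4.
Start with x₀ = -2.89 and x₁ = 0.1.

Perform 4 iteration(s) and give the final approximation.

f(x) = x³ - x² + 2x + 4
x₀ = -2.89, x₁ = 0.1

Secant formula: x_{n+1} = x_n - f(x_n)(x_n - x_{n-1})/(f(x_n) - f(x_{n-1}))

Iteration 1:
  f(-2.890000) = -34.269669
  f(0.100000) = 4.191000
  x_2 = 0.100000 - 4.191000×(0.100000 - (-2.890000))/(4.191000 - (-34.269669))
       = -0.225816
Iteration 2:
  f(0.100000) = 4.191000
  f(-0.225816) = 3.485861
  x_3 = -0.225816 - 3.485861×(-0.225816 - 0.100000)/(3.485861 - 4.191000)
       = -1.836488
Iteration 3:
  f(-0.225816) = 3.485861
  f(-1.836488) = -9.239570
  x_4 = -1.836488 - (-9.239570)×(-1.836488 - (-0.225816))/(-9.239570 - 3.485861)
       = -0.667025
Iteration 4:
  f(-1.836488) = -9.239570
  f(-0.667025) = 1.924253
  x_5 = -0.667025 - 1.924253×(-0.667025 - (-1.836488))/(1.924253 - (-9.239570))
       = -0.868600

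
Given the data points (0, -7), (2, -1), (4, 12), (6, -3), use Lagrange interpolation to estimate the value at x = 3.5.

Lagrange interpolation formula:
P(x) = Σ yᵢ × Lᵢ(x)
where Lᵢ(x) = Π_{j≠i} (x - xⱼ)/(xᵢ - xⱼ)

L_0(3.5) = (3.5 - 2)/(0 - 2) × (3.5 - 4)/(0 - 4) × (3.5 - 6)/(0 - 6) = -0.039062
L_1(3.5) = (3.5 - 0)/(2 - 0) × (3.5 - 4)/(2 - 4) × (3.5 - 6)/(2 - 6) = 0.273438
L_2(3.5) = (3.5 - 0)/(4 - 0) × (3.5 - 2)/(4 - 2) × (3.5 - 6)/(4 - 6) = 0.820312
L_3(3.5) = (3.5 - 0)/(6 - 0) × (3.5 - 2)/(6 - 2) × (3.5 - 4)/(6 - 4) = -0.054688

P(3.5) = (-7)×L_0(3.5) + (-1)×L_1(3.5) + 12×L_2(3.5) + (-3)×L_3(3.5)
P(3.5) = 10.007812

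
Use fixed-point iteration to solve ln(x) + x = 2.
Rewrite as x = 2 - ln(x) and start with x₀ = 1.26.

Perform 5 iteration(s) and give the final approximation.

Equation: ln(x) + x = 2
Fixed-point form: x = 2 - ln(x)
x₀ = 1.26

x_1 = g(1.260000) = 1.768888
x_2 = g(1.768888) = 1.429649
x_3 = g(1.429649) = 1.642571
x_4 = g(1.642571) = 1.503737
x_5 = g(1.503737) = 1.592047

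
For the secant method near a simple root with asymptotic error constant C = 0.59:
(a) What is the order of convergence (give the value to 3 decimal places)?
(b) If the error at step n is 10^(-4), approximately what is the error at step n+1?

(a) Secant method has superlinear convergence with order φ = (1+√5)/2 ≈ 1.618.
    This means |e_{n+1}| ≈ C|e_n|^1.618.

(b) With |e_n| = 10^(-4) and C = 0.59:
    |e_{n+1}| ≈ 0.59 × (10^(-4))^1.618 = 0.59 × 10^(-6.47)

(a) ≈ 1.618 (golden ratio); (b) |e_{n+1}| ≈ 1.989e-07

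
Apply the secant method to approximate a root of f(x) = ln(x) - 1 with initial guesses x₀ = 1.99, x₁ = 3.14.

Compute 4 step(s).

f(x) = ln(x) - 1
x₀ = 1.99, x₁ = 3.14

Secant formula: x_{n+1} = x_n - f(x_n)(x_n - x_{n-1})/(f(x_n) - f(x_{n-1}))

Iteration 1:
  f(1.990000) = -0.311865
  f(3.140000) = 0.144223
  x_2 = 3.140000 - 0.144223×(3.140000 - 1.990000)/(0.144223 - (-0.311865))
       = 2.776351
Iteration 2:
  f(3.140000) = 0.144223
  f(2.776351) = 0.021137
  x_3 = 2.776351 - 0.021137×(2.776351 - 3.140000)/(0.021137 - 0.144223)
       = 2.713901
Iteration 3:
  f(2.776351) = 0.021137
  f(2.713901) = -0.001613
  x_4 = 2.713901 - (-0.001613)×(2.713901 - 2.776351)/(-0.001613 - 0.021137)
       = 2.718328
Iteration 4:
  f(2.713901) = -0.001613
  f(2.718328) = 0.000017
  x_5 = 2.718328 - 0.000017×(2.718328 - 2.713901)/(0.000017 - (-0.001613))
       = 2.718282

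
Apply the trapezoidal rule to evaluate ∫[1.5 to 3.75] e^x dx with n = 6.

f(x) = e^x
a = 1.5, b = 3.75, n = 6
h = (b - a)/n = 0.375000

Trapezoidal rule: (h/2)[f(x₀) + 2f(x₁) + 2f(x₂) + ... + f(xₙ)]

x_0 = 1.5000, f(x_0) = 4.481689, coefficient = 1
x_1 = 1.8750, f(x_1) = 6.520819, coefficient = 2
x_2 = 2.2500, f(x_2) = 9.487736, coefficient = 2
x_3 = 2.6250, f(x_3) = 13.804574, coefficient = 2
x_4 = 3.0000, f(x_4) = 20.085537, coefficient = 2
x_5 = 3.3750, f(x_5) = 29.224284, coefficient = 2
x_6 = 3.7500, f(x_6) = 42.521082, coefficient = 1

I ≈ (0.375000/2) × 205.248671 = 38.484126
Exact value: 38.039393
Error: 0.444733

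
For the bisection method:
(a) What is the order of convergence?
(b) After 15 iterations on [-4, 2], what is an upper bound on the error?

(a) Bisection has linear (order 1) convergence; the error is halved each step.

(b) Error bound = (b-a)/2^n = (2 - (-4))/2^{15}
    = 6/2^{15}

(a) 1 (linear); (b) error ≤ 1.83e-04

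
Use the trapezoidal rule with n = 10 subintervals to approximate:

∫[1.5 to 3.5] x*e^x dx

f(x) = x*e^x
a = 1.5, b = 3.5, n = 10
h = (b - a)/n = 0.200000

Trapezoidal rule: (h/2)[f(x₀) + 2f(x₁) + 2f(x₂) + ... + f(xₙ)]

x_0 = 1.5000, f(x_0) = 6.722534, coefficient = 1
x_1 = 1.7000, f(x_1) = 9.305711, coefficient = 2
x_2 = 1.9000, f(x_2) = 12.703199, coefficient = 2
x_3 = 2.1000, f(x_3) = 17.148957, coefficient = 2
x_4 = 2.3000, f(x_4) = 22.940620, coefficient = 2
x_5 = 2.5000, f(x_5) = 30.456235, coefficient = 2
x_6 = 2.7000, f(x_6) = 40.175276, coefficient = 2
x_7 = 2.9000, f(x_7) = 52.705022, coefficient = 2
x_8 = 3.1000, f(x_8) = 68.813649, coefficient = 2
x_9 = 3.3000, f(x_9) = 89.471708, coefficient = 2
x_10 = 3.5000, f(x_10) = 115.904082, coefficient = 1

I ≈ (0.200000/2) × 810.067367 = 81.006737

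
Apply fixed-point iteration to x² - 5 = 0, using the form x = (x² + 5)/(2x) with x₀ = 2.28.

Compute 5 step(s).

Equation: x² - 5 = 0
Fixed-point form: x = (x² + 5)/(2x)
x₀ = 2.28

x_1 = g(2.280000) = 2.236491
x_2 = g(2.236491) = 2.236068
x_3 = g(2.236068) = 2.236068
x_4 = g(2.236068) = 2.236068
x_5 = g(2.236068) = 2.236068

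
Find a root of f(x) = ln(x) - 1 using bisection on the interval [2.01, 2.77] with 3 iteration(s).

f(x) = ln(x) - 1
Initial interval: [2.01, 2.77]

Iteration 1:
  c_1 = (2.010000 + 2.770000)/2 = 2.390000
  f(c_1) = f(2.390000) = -0.128707
  f(a) × f(c) ≥ 0, new interval: [2.390000, 2.770000]
Iteration 2:
  c_2 = (2.390000 + 2.770000)/2 = 2.580000
  f(c_2) = f(2.580000) = -0.052211
  f(a) × f(c) ≥ 0, new interval: [2.580000, 2.770000]
Iteration 3:
  c_3 = (2.580000 + 2.770000)/2 = 2.675000
  f(c_3) = f(2.675000) = -0.016051
  f(a) × f(c) ≥ 0, new interval: [2.675000, 2.770000]

After 3 iteration(s), the approximation is c_3 = 2.675000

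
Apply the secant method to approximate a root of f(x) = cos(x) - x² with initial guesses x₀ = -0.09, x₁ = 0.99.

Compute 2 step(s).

f(x) = cos(x) - x²
x₀ = -0.09, x₁ = 0.99

Secant formula: x_{n+1} = x_n - f(x_n)(x_n - x_{n-1})/(f(x_n) - f(x_{n-1}))

Iteration 1:
  f(-0.090000) = 0.987853
  f(0.990000) = -0.431410
  x_2 = 0.990000 - (-0.431410)×(0.990000 - (-0.090000))/(-0.431410 - 0.987853)
       = 0.661715
Iteration 2:
  f(0.990000) = -0.431410
  f(0.661715) = 0.351073
  x_3 = 0.661715 - 0.351073×(0.661715 - 0.990000)/(0.351073 - (-0.431410))
       = 0.809005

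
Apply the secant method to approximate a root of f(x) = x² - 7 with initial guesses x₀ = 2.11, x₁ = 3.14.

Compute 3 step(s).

f(x) = x² - 7
x₀ = 2.11, x₁ = 3.14

Secant formula: x_{n+1} = x_n - f(x_n)(x_n - x_{n-1})/(f(x_n) - f(x_{n-1}))

Iteration 1:
  f(2.110000) = -2.547900
  f(3.140000) = 2.859600
  x_2 = 3.140000 - 2.859600×(3.140000 - 2.110000)/(2.859600 - (-2.547900))
       = 2.595314
Iteration 2:
  f(3.140000) = 2.859600
  f(2.595314) = -0.264344
  x_3 = 2.595314 - (-0.264344)×(2.595314 - 3.140000)/(-0.264344 - 2.859600)
       = 2.641405
Iteration 3:
  f(2.595314) = -0.264344
  f(2.641405) = -0.022981
  x_4 = 2.641405 - (-0.022981)×(2.641405 - 2.595314)/(-0.022981 - (-0.264344))
       = 2.645793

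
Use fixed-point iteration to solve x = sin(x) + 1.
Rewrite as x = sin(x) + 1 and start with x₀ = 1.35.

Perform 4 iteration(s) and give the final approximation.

Equation: x = sin(x) + 1
Fixed-point form: x = sin(x) + 1
x₀ = 1.35

x_1 = g(1.350000) = 1.975723
x_2 = g(1.975723) = 1.919131
x_3 = g(1.919131) = 1.939942
x_4 = g(1.939942) = 1.932636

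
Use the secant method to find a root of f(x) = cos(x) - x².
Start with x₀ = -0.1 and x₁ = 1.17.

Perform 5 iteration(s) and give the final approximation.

f(x) = cos(x) - x²
x₀ = -0.1, x₁ = 1.17

Secant formula: x_{n+1} = x_n - f(x_n)(x_n - x_{n-1})/(f(x_n) - f(x_{n-1}))

Iteration 1:
  f(-0.100000) = 0.985004
  f(1.170000) = -0.978748
  x_2 = 1.170000 - (-0.978748)×(1.170000 - (-0.100000))/(-0.978748 - 0.985004)
       = 0.537023
Iteration 2:
  f(1.170000) = -0.978748
  f(0.537023) = 0.570842
  x_3 = 0.537023 - 0.570842×(0.537023 - 1.170000)/(0.570842 - (-0.978748))
       = 0.770201
Iteration 3:
  f(0.537023) = 0.570842
  f(0.770201) = 0.124562
  x_4 = 0.770201 - 0.124562×(0.770201 - 0.537023)/(0.124562 - 0.570842)
       = 0.835283
Iteration 4:
  f(0.770201) = 0.124562
  f(0.835283) = -0.026731
  x_5 = 0.835283 - (-0.026731)×(0.835283 - 0.770201)/(-0.026731 - 0.124562)
       = 0.823784
Iteration 5:
  f(0.835283) = -0.026731
  f(0.823784) = 0.000829
  x_6 = 0.823784 - 0.000829×(0.823784 - 0.835283)/(0.000829 - (-0.026731))
       = 0.824130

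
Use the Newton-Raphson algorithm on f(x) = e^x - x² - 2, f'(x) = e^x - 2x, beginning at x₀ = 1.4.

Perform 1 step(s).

f(x) = e^x - x² - 2
f'(x) = e^x - 2x
x₀ = 1.4

Newton-Raphson formula: x_{n+1} = x_n - f(x_n)/f'(x_n)

Iteration 1:
  f(1.400000) = 0.095200
  f'(1.400000) = 1.255200
  x_1 = 1.400000 - 0.095200/1.255200 = 1.324156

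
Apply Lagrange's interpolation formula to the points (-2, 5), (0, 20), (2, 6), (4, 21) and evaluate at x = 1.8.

Lagrange interpolation formula:
P(x) = Σ yᵢ × Lᵢ(x)
where Lᵢ(x) = Π_{j≠i} (x - xⱼ)/(xᵢ - xⱼ)

L_0(1.8) = (1.8 - 0)/(-2 - 0) × (1.8 - 2)/(-2 - 2) × (1.8 - 4)/(-2 - 4) = -0.016500
L_1(1.8) = (1.8 - (-2))/(0 - (-2)) × (1.8 - 2)/(0 - 2) × (1.8 - 4)/(0 - 4) = 0.104500
L_2(1.8) = (1.8 - (-2))/(2 - (-2)) × (1.8 - 0)/(2 - 0) × (1.8 - 4)/(2 - 4) = 0.940500
L_3(1.8) = (1.8 - (-2))/(4 - (-2)) × (1.8 - 0)/(4 - 0) × (1.8 - 2)/(4 - 2) = -0.028500

P(1.8) = 5×L_0(1.8) + 20×L_1(1.8) + 6×L_2(1.8) + 21×L_3(1.8)
P(1.8) = 7.052000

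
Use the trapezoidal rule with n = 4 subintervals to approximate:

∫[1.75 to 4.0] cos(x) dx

f(x) = cos(x)
a = 1.75, b = 4.0, n = 4
h = (b - a)/n = 0.562500

Trapezoidal rule: (h/2)[f(x₀) + 2f(x₁) + 2f(x₂) + ... + f(xₙ)]

x_0 = 1.7500, f(x_0) = -0.178246, coefficient = 1
x_1 = 2.3125, f(x_1) = -0.675545, coefficient = 2
x_2 = 2.8750, f(x_2) = -0.964674, coefficient = 2
x_3 = 3.4375, f(x_3) = -0.956538, coefficient = 2
x_4 = 4.0000, f(x_4) = -0.653644, coefficient = 1

I ≈ (0.562500/2) × -6.025404 = -1.694645
Exact value: -1.740788
Error: 0.046144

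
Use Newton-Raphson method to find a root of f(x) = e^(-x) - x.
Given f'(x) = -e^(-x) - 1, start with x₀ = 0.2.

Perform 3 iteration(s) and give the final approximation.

f(x) = e^(-x) - x
f'(x) = -e^(-x) - 1
x₀ = 0.2

Newton-Raphson formula: x_{n+1} = x_n - f(x_n)/f'(x_n)

Iteration 1:
  f(0.200000) = 0.618731
  f'(0.200000) = -1.818731
  x_1 = 0.200000 - 0.618731/(-1.818731) = 0.540199
Iteration 2:
  f(0.540199) = 0.042433
  f'(0.540199) = -1.582632
  x_2 = 0.540199 - 0.042433/(-1.582632) = 0.567011
Iteration 3:
  f(0.567011) = 0.000208
  f'(0.567011) = -1.567218
  x_3 = 0.567011 - 0.000208/(-1.567218) = 0.567143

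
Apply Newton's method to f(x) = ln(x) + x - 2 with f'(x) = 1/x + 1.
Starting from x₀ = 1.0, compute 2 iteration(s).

f(x) = ln(x) + x - 2
f'(x) = 1/x + 1
x₀ = 1.0

Newton-Raphson formula: x_{n+1} = x_n - f(x_n)/f'(x_n)

Iteration 1:
  f(1.000000) = -1.000000
  f'(1.000000) = 2.000000
  x_1 = 1.000000 - (-1.000000)/2.000000 = 1.500000
Iteration 2:
  f(1.500000) = -0.094535
  f'(1.500000) = 1.666667
  x_2 = 1.500000 - (-0.094535)/1.666667 = 1.556721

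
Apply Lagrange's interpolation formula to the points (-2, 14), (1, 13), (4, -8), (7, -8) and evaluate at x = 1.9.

Lagrange interpolation formula:
P(x) = Σ yᵢ × Lᵢ(x)
where Lᵢ(x) = Π_{j≠i} (x - xⱼ)/(xᵢ - xⱼ)

L_0(1.9) = (1.9 - 1)/(-2 - 1) × (1.9 - 4)/(-2 - 4) × (1.9 - 7)/(-2 - 7) = -0.059500
L_1(1.9) = (1.9 - (-2))/(1 - (-2)) × (1.9 - 4)/(1 - 4) × (1.9 - 7)/(1 - 7) = 0.773500
L_2(1.9) = (1.9 - (-2))/(4 - (-2)) × (1.9 - 1)/(4 - 1) × (1.9 - 7)/(4 - 7) = 0.331500
L_3(1.9) = (1.9 - (-2))/(7 - (-2)) × (1.9 - 1)/(7 - 1) × (1.9 - 4)/(7 - 4) = -0.045500

P(1.9) = 14×L_0(1.9) + 13×L_1(1.9) + (-8)×L_2(1.9) + (-8)×L_3(1.9)
P(1.9) = 6.934500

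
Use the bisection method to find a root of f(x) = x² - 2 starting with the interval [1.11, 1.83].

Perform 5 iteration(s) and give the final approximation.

f(x) = x² - 2
Initial interval: [1.11, 1.83]

Iteration 1:
  c_1 = (1.110000 + 1.830000)/2 = 1.470000
  f(c_1) = f(1.470000) = 0.160900
  f(a) × f(c) < 0, new interval: [1.110000, 1.470000]
Iteration 2:
  c_2 = (1.110000 + 1.470000)/2 = 1.290000
  f(c_2) = f(1.290000) = -0.335900
  f(a) × f(c) ≥ 0, new interval: [1.290000, 1.470000]
Iteration 3:
  c_3 = (1.290000 + 1.470000)/2 = 1.380000
  f(c_3) = f(1.380000) = -0.095600
  f(a) × f(c) ≥ 0, new interval: [1.380000, 1.470000]
Iteration 4:
  c_4 = (1.380000 + 1.470000)/2 = 1.425000
  f(c_4) = f(1.425000) = 0.030625
  f(a) × f(c) < 0, new interval: [1.380000, 1.425000]
Iteration 5:
  c_5 = (1.380000 + 1.425000)/2 = 1.402500
  f(c_5) = f(1.402500) = -0.032994
  f(a) × f(c) ≥ 0, new interval: [1.402500, 1.425000]

After 5 iteration(s), the approximation is c_5 = 1.402500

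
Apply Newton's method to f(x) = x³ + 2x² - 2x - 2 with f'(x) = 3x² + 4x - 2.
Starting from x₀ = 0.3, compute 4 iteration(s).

f(x) = x³ + 2x² - 2x - 2
f'(x) = 3x² + 4x - 2
x₀ = 0.3

Newton-Raphson formula: x_{n+1} = x_n - f(x_n)/f'(x_n)

Iteration 1:
  f(0.300000) = -2.393000
  f'(0.300000) = -0.530000
  x_1 = 0.300000 - (-2.393000)/(-0.530000) = -4.215094
Iteration 2:
  f(-4.215094) = -32.925437
  f'(-4.215094) = 34.440684
  x_2 = -4.215094 - (-32.925437)/34.440684 = -3.259090
Iteration 3:
  f(-3.259090) = -8.855458
  f'(-3.259090) = 16.828645
  x_3 = -3.259090 - (-8.855458)/16.828645 = -2.732877
Iteration 4:
  f(-2.732877) = -2.007821
  f'(-2.732877) = 9.474339
  x_4 = -2.732877 - (-2.007821)/9.474339 = -2.520955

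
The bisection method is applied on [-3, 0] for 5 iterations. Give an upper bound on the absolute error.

Bisection error bound: |error| ≤ (b-a)/2^n
|error| ≤ (0 - (-3))/2^5 = 3/2^5
|error| ≤ 0.0937500000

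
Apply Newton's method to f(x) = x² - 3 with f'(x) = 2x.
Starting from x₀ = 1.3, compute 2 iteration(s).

f(x) = x² - 3
f'(x) = 2x
x₀ = 1.3

Newton-Raphson formula: x_{n+1} = x_n - f(x_n)/f'(x_n)

Iteration 1:
  f(1.300000) = -1.310000
  f'(1.300000) = 2.600000
  x_1 = 1.300000 - (-1.310000)/2.600000 = 1.803846
Iteration 2:
  f(1.803846) = 0.253861
  f'(1.803846) = 3.607692
  x_2 = 1.803846 - 0.253861/3.607692 = 1.733480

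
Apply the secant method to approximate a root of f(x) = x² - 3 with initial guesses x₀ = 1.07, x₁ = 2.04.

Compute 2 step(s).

f(x) = x² - 3
x₀ = 1.07, x₁ = 2.04

Secant formula: x_{n+1} = x_n - f(x_n)(x_n - x_{n-1})/(f(x_n) - f(x_{n-1}))

Iteration 1:
  f(1.070000) = -1.855100
  f(2.040000) = 1.161600
  x_2 = 2.040000 - 1.161600×(2.040000 - 1.070000)/(1.161600 - (-1.855100))
       = 1.666495
Iteration 2:
  f(2.040000) = 1.161600
  f(1.666495) = -0.222794
  x_3 = 1.666495 - (-0.222794)×(1.666495 - 2.040000)/(-0.222794 - 1.161600)
       = 1.726604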